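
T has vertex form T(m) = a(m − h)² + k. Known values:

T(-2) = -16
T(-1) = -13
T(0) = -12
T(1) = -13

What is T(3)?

First differences 3, 1, -1; second difference -2 = 2a, so a = -1.
Expanding, the m-coefficient is −2ah = 2h; matching it to the data gives h = 0, and then k = -12.
So T(m) = -1(m + 0)² − 12.
T(3) = -1·3² − 12 = -21.

-21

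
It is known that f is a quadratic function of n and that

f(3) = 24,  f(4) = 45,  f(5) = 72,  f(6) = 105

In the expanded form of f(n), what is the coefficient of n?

0

First differences: 21, 27, 33. Second differences: 6, 6.
Level-2 differences are constant, so f has degree 2.
Fitting a degree-2 polynomial gives f(n) = 3n² - 3.
The coefficient of n is 0.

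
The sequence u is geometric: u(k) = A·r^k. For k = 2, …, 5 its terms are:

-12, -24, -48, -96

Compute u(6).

Consecutive ratio: -24/(-12) = 2, and -48/(-24) = 2, so r = 2.
Then A·2^2 = -12 gives A = -3, and u(k) = -3·2^k.
u(6) = -3·2^6 = -192.

-192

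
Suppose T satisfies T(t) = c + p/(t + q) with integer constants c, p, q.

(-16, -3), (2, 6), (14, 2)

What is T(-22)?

(T(t) − c)(t + q) = p for each data point; the three points give a linear system in c and q, then p follows.
Solving: c = 0, q = 4, p = 36, so T(t) = 36/(t + 4).
Then T(-22) = 0 + 36/(-18) = -2.

-2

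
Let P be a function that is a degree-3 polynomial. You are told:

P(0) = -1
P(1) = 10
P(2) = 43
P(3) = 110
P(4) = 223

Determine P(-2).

Write P(k) = ak³ + bk² + ck + d; the 5 given values yield a linear system in the 4 coefficients.
Solving, P(k) = 2k³ + 5k² + 4k - 1.
Then P(-2) = -5.

-5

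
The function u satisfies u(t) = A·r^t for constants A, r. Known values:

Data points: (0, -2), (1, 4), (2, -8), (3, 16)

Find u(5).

Consecutive ratio: 4/(-2) = -2, and -8/4 = -2, so r = -2.
Then A·(-2)^0 = -2 gives A = -2, and u(t) = -2·(-2)^t.
u(5) = -2·(-2)^5 = 64.

64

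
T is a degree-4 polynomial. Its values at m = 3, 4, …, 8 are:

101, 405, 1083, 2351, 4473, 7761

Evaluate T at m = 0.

First differences: 304, 678, 1268, 2122, 3288. Second differences: 374, 590, 854, 1166. Third differences: 216, 264, 312. Fourth differences: 48, 48.
Level-4 differences are constant, so T has degree 4.
Fitting a degree-4 polynomial gives T(m) = 2m^4 - 7m² + 3m - 7.
Then T(0) = -7.

-7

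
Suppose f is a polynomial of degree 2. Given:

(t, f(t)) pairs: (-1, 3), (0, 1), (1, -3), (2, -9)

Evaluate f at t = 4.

-27

Write f(t) = at² + bt + c; the 4 given values yield a linear system in the 3 coefficients.
Solving, f(t) = -t² - 3t + 1.
Then f(4) = -27.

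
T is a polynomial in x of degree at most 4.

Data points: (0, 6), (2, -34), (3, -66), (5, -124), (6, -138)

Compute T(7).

Write T(x) = ax^4 + bx³ + cx² + dx + e; the 5 given values yield a linear system in the 5 coefficients.
Solving, the leading coefficient vanishes, and T(x) = x³ - 9x² - 6x + 6.
Then T(7) = -134.

-134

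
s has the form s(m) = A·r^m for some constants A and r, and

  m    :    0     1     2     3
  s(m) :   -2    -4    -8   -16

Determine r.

2

Consecutive ratio: -4/(-2) = 2, and -8/(-4) = 2, so r = 2.
Then A·2^0 = -2 gives A = -2, and s(m) = -2·2^m.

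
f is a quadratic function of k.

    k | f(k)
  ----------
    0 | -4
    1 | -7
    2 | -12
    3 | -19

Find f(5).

-39

Write f(k) = ak² + bk + c; the 4 given values yield a linear system in the 3 coefficients.
Solving, f(k) = -k² - 2k - 4.
Then f(5) = -39.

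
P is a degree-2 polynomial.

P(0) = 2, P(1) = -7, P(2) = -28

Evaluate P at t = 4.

Write P(t) = at² + bt + c; the 3 given values yield a linear system in the 3 coefficients.
Solving, P(t) = -6t² - 3t + 2.
Then P(4) = -106.

-106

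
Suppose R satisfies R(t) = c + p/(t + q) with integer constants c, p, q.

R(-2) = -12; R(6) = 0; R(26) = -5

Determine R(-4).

(R(t) − c)(t + q) = p for each data point; the three points give a linear system in c and q, then p follows.
Solving: c = -6, q = -2, p = 24, so R(t) = -6 + 24/(t − 2).
Then R(-4) = -6 + 24/(-6) = -10.

-10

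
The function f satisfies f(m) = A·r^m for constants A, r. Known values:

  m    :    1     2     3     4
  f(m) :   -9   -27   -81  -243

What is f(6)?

Consecutive ratio: -27/(-9) = 3, and -81/(-27) = 3, so r = 3.
Then A·3^1 = -9 gives A = -3, and f(m) = -3·3^m.
f(6) = -3·3^6 = -2187.

-2187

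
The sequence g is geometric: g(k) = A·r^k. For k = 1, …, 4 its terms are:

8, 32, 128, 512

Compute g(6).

8192

Consecutive ratio: 32/8 = 4, and 128/32 = 4, so r = 4.
Then A·4^1 = 8 gives A = 2, and g(k) = 2·4^k.
g(6) = 2·4^6 = 8192.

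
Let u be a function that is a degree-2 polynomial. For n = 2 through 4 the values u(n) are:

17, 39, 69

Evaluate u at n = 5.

107

Write u(n) = an² + bn + c; the 3 given values yield a linear system in the 3 coefficients.
Solving, u(n) = 4n² + 2n - 3.
Then u(5) = 107.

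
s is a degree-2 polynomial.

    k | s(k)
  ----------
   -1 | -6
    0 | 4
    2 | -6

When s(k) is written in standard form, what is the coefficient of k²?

-5

Write s(k) = ak² + bk + c; the 3 given values yield a linear system in the 3 coefficients.
Solving, s(k) = -5k² + 5k + 4.
The coefficient of k² is -5.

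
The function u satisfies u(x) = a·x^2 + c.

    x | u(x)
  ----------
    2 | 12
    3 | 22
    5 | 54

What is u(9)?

166

From u(2) = 12 and u(3) = 22: 4a + c = 12 and 9a + c = 22.
Subtracting: 5a = 10, so a = 2; then c = 12 − 2·4 = 4.
So u(x) = 2x² + 4, and u(9) = 166.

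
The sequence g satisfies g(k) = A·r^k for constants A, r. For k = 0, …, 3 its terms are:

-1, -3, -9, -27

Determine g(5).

Consecutive ratio: -3/(-1) = 3, and -9/(-3) = 3, so r = 3.
Then A·3^0 = -1 gives A = -1, and g(k) = -1·3^k.
g(5) = -1·3^5 = -243.

-243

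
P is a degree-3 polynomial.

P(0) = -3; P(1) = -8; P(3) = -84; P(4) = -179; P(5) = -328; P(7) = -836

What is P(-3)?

Write P(t) = at³ + bt² + ct + d; the 6 given values yield a linear system in the 4 coefficients.
Solving, P(t) = -2t³ - 3t² - 3.
Then P(-3) = 24.

24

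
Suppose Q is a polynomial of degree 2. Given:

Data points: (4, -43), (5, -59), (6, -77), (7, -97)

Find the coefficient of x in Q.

First differences: -16, -18, -20. Second differences: -2, -2.
Level-2 differences are constant, so Q has degree 2.
Fitting a degree-2 polynomial gives Q(x) = -x² - 7x + 1.
The coefficient of x is -7.

-7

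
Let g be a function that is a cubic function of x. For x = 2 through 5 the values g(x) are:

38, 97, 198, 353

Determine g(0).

Write g(x) = ax³ + bx² + cx + d; the 4 given values yield a linear system in the 4 coefficients.
Solving, g(x) = 2x³ + 3x² + 6x - 2.
Then g(0) = -2.

-2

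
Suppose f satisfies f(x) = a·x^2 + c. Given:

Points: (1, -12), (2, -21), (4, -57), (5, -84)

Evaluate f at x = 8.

From f(1) = -12 and f(2) = -21: 1a + c = -12 and 4a + c = -21.
Subtracting: 3a = -9, so a = -3; then c = -12 − (-3)·1 = -9.
So f(x) = -3x² − 9, and f(8) = -201.

-201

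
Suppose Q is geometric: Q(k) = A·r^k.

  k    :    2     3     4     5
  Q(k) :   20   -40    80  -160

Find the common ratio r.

-2

Consecutive ratio: -40/20 = -2, and 80/(-40) = -2, so r = -2.
Then A·(-2)^2 = 20 gives A = 5, and Q(k) = 5·(-2)^k.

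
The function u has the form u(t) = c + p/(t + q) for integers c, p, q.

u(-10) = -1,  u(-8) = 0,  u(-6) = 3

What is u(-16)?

-2

(u(t) − c)(t + q) = p for each data point; the three points give a linear system in c and q, then p follows.
Solving: c = -3, q = 4, p = -12, so u(t) = -3 − 12/(t + 4).
Then u(-16) = -3 − 12/(-12) = -2.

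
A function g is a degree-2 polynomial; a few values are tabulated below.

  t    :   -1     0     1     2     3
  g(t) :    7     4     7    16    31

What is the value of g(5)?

79

First differences: -3, 3, 9, 15. Second differences: 6, 6, 6.
Level-2 differences are constant, so g has degree 2.
Fitting a degree-2 polynomial gives g(t) = 3t² + 4.
Then g(5) = 79.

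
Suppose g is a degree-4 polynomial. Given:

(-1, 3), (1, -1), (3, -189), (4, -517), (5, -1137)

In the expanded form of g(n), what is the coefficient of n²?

Write g(n) = an^4 + bn³ + cn² + dn + e; the 5 given values yield a linear system in the 5 coefficients.
Solving, g(n) = -n^4 - 4n³ - n² + 2n + 3.
The coefficient of n² is -1.

-1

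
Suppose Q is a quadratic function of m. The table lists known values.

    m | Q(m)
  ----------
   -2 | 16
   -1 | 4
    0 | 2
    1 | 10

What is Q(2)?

First differences: -12, -2, 8. Second differences: 10, 10.
Level-2 differences are constant, so Q has degree 2.
Extending the table by one column gives the next first difference 18, so Q(2) = 10 + 18 = 28.

28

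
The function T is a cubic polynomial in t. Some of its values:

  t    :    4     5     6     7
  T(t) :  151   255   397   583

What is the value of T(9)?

Write T(t) = at³ + bt² + ct + d; the 4 given values yield a linear system in the 4 coefficients.
Solving, T(t) = t³ + 4t² + 7t - 5.
Then T(9) = 1111.

1111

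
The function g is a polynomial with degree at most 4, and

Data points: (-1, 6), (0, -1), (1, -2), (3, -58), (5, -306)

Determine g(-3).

110

Write g(t) = at^4 + bt³ + ct² + dt + e; the 5 given values yield a linear system in the 5 coefficients.
Solving, the leading coefficient vanishes, and g(t) = -3t³ + 3t² - t - 1.
Then g(-3) = 110.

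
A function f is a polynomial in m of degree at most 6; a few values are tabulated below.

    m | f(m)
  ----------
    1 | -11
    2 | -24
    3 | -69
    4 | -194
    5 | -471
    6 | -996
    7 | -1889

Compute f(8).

First differences: -13, -45, -125, -277, -525, -893. Second differences: -32, -80, -152, -248, -368. Third differences: -48, -72, -96, -120. Fourth differences: -24, -24, -24.
Level-4 differences are constant, so f has degree 4.
Fitting a degree-4 polynomial gives f(m) = -m^4 + 2m³ - 3m² - 3m - 6.
Then f(8) = -3294.

-3294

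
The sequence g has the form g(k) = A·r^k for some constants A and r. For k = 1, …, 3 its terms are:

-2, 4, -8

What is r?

-2

Consecutive ratio: 4/(-2) = -2, and -8/4 = -2, so r = -2.
Then A·(-2)^1 = -2 gives A = 1, and g(k) = 1·(-2)^k.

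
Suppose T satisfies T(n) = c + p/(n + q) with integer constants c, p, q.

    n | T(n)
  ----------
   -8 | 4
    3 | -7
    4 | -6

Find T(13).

-3

(T(n) − c)(n + q) = p for each data point; the three points give a linear system in c and q, then p follows.
Solving: c = -1, q = 2, p = -30, so T(n) = -1 − 30/(n + 2).
Then T(13) = -1 − 30/15 = -3.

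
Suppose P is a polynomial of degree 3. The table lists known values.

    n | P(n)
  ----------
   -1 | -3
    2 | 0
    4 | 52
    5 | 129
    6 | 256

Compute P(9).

Write P(n) = an³ + bn² + cn + d; the 5 given values yield a linear system in the 4 coefficients.
Solving, P(n) = 2n³ - 5n² + 4.
Then P(9) = 1057.

1057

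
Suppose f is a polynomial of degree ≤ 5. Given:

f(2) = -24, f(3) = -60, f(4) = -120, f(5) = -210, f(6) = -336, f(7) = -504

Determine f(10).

-1320

First differences: -36, -60, -90, -126, -168. Second differences: -24, -30, -36, -42. Third differences: -6, -6, -6.
Level-3 differences are constant, so f has degree 3.
Fitting a degree-3 polynomial gives f(m) = -m³ - 3m² - 2m.
Then f(10) = -1320.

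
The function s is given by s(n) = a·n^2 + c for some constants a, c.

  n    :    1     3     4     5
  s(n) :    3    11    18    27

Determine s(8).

66

From s(1) = 3 and s(3) = 11: 1a + c = 3 and 9a + c = 11.
Subtracting: 8a = 8, so a = 1; then c = 3 − 1·1 = 2.
So s(n) = 1n² + 2, and s(8) = 66.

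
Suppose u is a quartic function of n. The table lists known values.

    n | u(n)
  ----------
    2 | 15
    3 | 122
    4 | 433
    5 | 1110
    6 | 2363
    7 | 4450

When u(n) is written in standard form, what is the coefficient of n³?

-1

First differences: 107, 311, 677, 1253, 2087. Second differences: 204, 366, 576, 834. Third differences: 162, 210, 258. Fourth differences: 48, 48.
Level-4 differences are constant, so u has degree 4.
Fitting a degree-4 polynomial gives u(n) = 2n^4 - n³ + n² - 9n + 5.
The coefficient of n³ is -1.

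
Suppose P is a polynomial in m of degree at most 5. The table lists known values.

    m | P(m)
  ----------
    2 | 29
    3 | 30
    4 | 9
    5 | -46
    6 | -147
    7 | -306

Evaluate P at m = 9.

First differences: 1, -21, -55, -101, -159. Second differences: -22, -34, -46, -58. Third differences: -12, -12, -12.
Level-3 differences are constant, so P has degree 3.
Fitting a degree-3 polynomial gives P(m) = -2m³ + 7m² + 4m + 9.
Then P(9) = -846.

-846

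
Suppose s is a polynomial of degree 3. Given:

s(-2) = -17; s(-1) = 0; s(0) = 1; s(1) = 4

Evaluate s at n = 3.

88

Write s(n) = an³ + bn² + cn + d; the 4 given values yield a linear system in the 4 coefficients.
Solving, s(n) = 3n³ + n² - n + 1.
Then s(3) = 88.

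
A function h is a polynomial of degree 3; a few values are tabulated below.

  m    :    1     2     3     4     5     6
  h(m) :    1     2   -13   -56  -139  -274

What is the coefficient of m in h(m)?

First differences: 1, -15, -43, -83, -135. Second differences: -16, -28, -40, -52. Third differences: -12, -12, -12.
Level-3 differences are constant, so h has degree 3.
Fitting a degree-3 polynomial gives h(m) = -2m³ + 4m² + 3m - 4.
The coefficient of m is 3.

3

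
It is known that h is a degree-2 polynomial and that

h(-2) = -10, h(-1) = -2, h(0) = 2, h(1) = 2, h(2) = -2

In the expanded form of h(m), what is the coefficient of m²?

-2

First differences: 8, 4, 0, -4. Second differences: -4, -4, -4.
Level-2 differences are constant, so h has degree 2.
Fitting a degree-2 polynomial gives h(m) = -2m² + 2m + 2.
The coefficient of m² is -2.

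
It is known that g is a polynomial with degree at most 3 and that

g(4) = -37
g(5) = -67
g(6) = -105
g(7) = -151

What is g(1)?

5

First differences: -30, -38, -46. Second differences: -8, -8.
Level-2 differences are constant, so g has degree 2.
Fitting a degree-2 polynomial gives g(n) = -4n² + 6n + 3.
Then g(1) = 5.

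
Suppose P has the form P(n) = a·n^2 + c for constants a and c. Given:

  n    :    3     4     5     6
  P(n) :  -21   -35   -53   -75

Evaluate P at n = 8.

-131

From P(3) = -21 and P(4) = -35: 9a + c = -21 and 16a + c = -35.
Subtracting: 7a = -14, so a = -2; then c = -21 − (-2)·9 = -3.
So P(n) = -2n² − 3, and P(8) = -131.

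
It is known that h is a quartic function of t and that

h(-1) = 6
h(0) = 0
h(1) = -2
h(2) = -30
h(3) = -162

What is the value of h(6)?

-2682

Write h(t) = at^4 + bt³ + ct² + dt + e; the 5 given values yield a linear system in the 5 coefficients.
Solving, h(t) = -2t^4 - t³ + 4t² - 3t.
Then h(6) = -2682.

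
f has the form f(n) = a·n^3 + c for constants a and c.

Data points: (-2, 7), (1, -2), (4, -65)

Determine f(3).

From f(-2) = 7 and f(1) = -2: -8a + c = 7 and 1a + c = -2.
Subtracting: 9a = -9, so a = -1; then c = 7 − (-1)·(-8) = -1.
So f(n) = -1n³ − 1, and f(3) = -28.

-28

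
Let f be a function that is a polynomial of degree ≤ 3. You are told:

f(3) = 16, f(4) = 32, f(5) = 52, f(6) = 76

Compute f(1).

-4

First differences: 16, 20, 24. Second differences: 4, 4.
Level-2 differences are constant, so f has degree 2.
Fitting a degree-2 polynomial gives f(k) = 2k² + 2k - 8.
Then f(1) = -4.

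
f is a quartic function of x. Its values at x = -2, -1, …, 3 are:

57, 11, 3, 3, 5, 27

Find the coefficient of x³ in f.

Write f(x) = ax^4 + bx³ + cx² + dx + e; the 6 given values yield a linear system in the 5 coefficients.
Solving, f(x) = x^4 - 3x³ + 3x² - x + 3.
The coefficient of x³ is -3.

-3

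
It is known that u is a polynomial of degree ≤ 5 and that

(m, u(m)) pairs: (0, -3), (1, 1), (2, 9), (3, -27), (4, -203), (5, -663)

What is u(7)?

-3251

First differences: 4, 8, -36, -176, -460. Second differences: 4, -44, -140, -284. Third differences: -48, -96, -144. Fourth differences: -48, -48.
Level-4 differences are constant, so u has degree 4.
Fitting a degree-4 polynomial gives u(m) = -2m^4 + 4m³ + 4m² - 2m - 3.
Then u(7) = -3251.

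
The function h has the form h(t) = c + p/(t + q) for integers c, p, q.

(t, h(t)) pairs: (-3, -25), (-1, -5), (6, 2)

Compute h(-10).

(h(t) − c)(t + q) = p for each data point; the three points give a linear system in c and q, then p follows.
Solving: c = 5, q = 4, p = -30, so h(t) = 5 − 30/(t + 4).
Then h(-10) = 5 − 30/(-6) = 10.

10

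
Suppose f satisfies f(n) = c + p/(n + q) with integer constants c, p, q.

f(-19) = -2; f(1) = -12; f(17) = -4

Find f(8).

(f(n) − c)(n + q) = p for each data point; the three points give a linear system in c and q, then p follows.
Solving: c = -3, q = 1, p = -18, so f(n) = -3 − 18/(n + 1).
Then f(8) = -3 − 18/9 = -5.

-5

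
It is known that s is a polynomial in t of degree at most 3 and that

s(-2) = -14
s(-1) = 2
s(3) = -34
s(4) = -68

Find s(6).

-166

Write s(t) = at³ + bt² + ct + d; the 4 given values yield a linear system in the 4 coefficients.
Solving, the leading coefficient vanishes, and s(t) = -5t² + t + 8.
Then s(6) = -166.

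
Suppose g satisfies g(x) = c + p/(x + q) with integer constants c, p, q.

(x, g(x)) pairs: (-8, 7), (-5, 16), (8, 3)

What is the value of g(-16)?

(g(x) − c)(x + q) = p for each data point; the three points give a linear system in c and q, then p follows.
Solving: c = 4, q = 4, p = -12, so g(x) = 4 − 12/(x + 4).
Then g(-16) = 4 − 12/(-12) = 5.

5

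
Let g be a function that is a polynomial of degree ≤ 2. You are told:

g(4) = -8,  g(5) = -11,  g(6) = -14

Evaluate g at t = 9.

-23

Write g(t) = at² + bt + c; the 3 given values yield a linear system in the 3 coefficients.
Solving, the leading coefficient vanishes, and g(t) = -3t + 4.
Then g(9) = -23.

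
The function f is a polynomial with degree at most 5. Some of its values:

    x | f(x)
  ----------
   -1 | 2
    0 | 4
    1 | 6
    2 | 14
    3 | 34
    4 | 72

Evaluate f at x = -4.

-64

First differences: 2, 2, 8, 20, 38. Second differences: 0, 6, 12, 18. Third differences: 6, 6, 6.
Level-3 differences are constant, so f has degree 3.
Fitting a degree-3 polynomial gives f(x) = x³ + x + 4.
Then f(-4) = -64.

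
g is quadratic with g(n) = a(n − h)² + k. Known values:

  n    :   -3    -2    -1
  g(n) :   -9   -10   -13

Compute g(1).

-25

First differences -1, -3; second difference -2 = 2a, so a = -1.
Expanding, the n-coefficient is −2ah = 2h; matching it to the data gives h = -3, and then k = -9.
So g(n) = -1(n + 3)² − 9.
g(1) = -1·4² − 9 = -25.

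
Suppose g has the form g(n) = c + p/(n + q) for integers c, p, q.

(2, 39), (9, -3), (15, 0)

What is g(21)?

(g(n) − c)(n + q) = p for each data point; the three points give a linear system in c and q, then p follows.
Solving: c = 3, q = -3, p = -36, so g(n) = 3 − 36/(n − 3).
Then g(21) = 3 − 36/18 = 1.

1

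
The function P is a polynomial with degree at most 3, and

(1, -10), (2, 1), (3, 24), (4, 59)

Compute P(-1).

Write P(n) = an³ + bn² + cn + d; the 4 given values yield a linear system in the 4 coefficients.
Solving, the leading coefficient vanishes, and P(n) = 6n² - 7n - 9.
Then P(-1) = 4.

4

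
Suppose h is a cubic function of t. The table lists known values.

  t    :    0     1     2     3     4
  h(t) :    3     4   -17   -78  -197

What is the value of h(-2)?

7

First differences: 1, -21, -61, -119. Second differences: -22, -40, -58. Third differences: -18, -18.
Level-3 differences are constant, so h has degree 3.
Fitting a degree-3 polynomial gives h(t) = -3t³ - 2t² + 6t + 3.
Then h(-2) = 7.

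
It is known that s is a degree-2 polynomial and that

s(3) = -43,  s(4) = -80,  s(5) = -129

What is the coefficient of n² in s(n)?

Write s(n) = an² + bn + c; the 3 given values yield a linear system in the 3 coefficients.
Solving, s(n) = -6n² + 5n - 4.
The coefficient of n² is -6.

-6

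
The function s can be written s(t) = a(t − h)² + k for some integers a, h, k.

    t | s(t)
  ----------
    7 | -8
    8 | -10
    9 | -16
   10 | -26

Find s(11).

-40

First differences -2, -6, -10; second difference -4 = 2a, so a = -2.
Expanding, the t-coefficient is −2ah = 4h; matching it to the data gives h = 7, and then k = -8.
So s(t) = -2(t − 7)² − 8.
s(11) = -2·4² − 8 = -40.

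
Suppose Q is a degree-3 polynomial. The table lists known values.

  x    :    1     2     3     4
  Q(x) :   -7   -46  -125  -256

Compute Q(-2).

-10

Write Q(x) = ax³ + bx² + cx + d; the 4 given values yield a linear system in the 4 coefficients.
Solving, Q(x) = -2x³ - 8x² - x + 4.
Then Q(-2) = -10.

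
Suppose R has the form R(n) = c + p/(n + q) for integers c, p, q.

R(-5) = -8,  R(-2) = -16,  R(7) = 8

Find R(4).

(R(n) − c)(n + q) = p for each data point; the three points give a linear system in c and q, then p follows.
Solving: c = 0, q = -1, p = 48, so R(n) = 48/(n − 1).
Then R(4) = 0 + 48/3 = 16.

16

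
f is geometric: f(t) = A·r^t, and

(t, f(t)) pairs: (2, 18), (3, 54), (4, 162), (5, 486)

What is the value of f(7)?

Consecutive ratio: 54/18 = 3, and 162/54 = 3, so r = 3.
Then A·3^2 = 18 gives A = 2, and f(t) = 2·3^t.
f(7) = 2·3^7 = 4374.

4374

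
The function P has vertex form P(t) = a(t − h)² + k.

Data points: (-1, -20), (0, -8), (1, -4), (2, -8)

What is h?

1

First differences 12, 4, -4; second difference -8 = 2a, so a = -4.
Expanding, the t-coefficient is −2ah = 8h; matching it to the data gives h = 1, and then k = -4.
So P(t) = -4(t − 1)² − 4.
Hence h = 1.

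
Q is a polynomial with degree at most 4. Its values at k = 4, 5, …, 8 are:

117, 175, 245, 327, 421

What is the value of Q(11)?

Write Q(k) = ak^4 + bk³ + ck² + dk + e; the 5 given values yield a linear system in the 5 coefficients.
Solving, the top 2 coefficients vanish, and Q(k) = 6k² + 4k + 5.
Then Q(11) = 775.

775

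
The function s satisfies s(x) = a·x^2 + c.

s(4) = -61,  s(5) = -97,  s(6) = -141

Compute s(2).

From s(4) = -61 and s(5) = -97: 16a + c = -61 and 25a + c = -97.
Subtracting: 9a = -36, so a = -4; then c = -61 − (-4)·16 = 3.
So s(x) = -4x² + 3, and s(2) = -13.

-13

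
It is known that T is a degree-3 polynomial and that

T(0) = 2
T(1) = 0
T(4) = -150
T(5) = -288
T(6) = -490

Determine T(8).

-1134

Write T(m) = am³ + bm² + cm + d; the 5 given values yield a linear system in the 4 coefficients.
Solving, T(m) = -2m³ - 2m² + 2m + 2.
Then T(8) = -1134.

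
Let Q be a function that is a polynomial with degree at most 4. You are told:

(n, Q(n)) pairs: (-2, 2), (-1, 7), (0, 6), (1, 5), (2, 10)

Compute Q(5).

Write Q(n) = an^4 + bn³ + cn² + dn + e; the 5 given values yield a linear system in the 5 coefficients.
Solving, the leading coefficient vanishes, and Q(n) = n³ - 2n + 6.
Then Q(5) = 121.

121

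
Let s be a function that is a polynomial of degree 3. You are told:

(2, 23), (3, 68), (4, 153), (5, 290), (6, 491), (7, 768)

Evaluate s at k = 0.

5

Write s(k) = ak³ + bk² + ck + d; the 6 given values yield a linear system in the 4 coefficients.
Solving, s(k) = 2k³ + 2k² - 3k + 5.
Then s(0) = 5.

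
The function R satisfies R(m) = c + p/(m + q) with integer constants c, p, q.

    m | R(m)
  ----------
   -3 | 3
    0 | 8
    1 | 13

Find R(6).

(R(m) − c)(m + q) = p for each data point; the three points give a linear system in c and q, then p follows.
Solving: c = -2, q = -3, p = -30, so R(m) = -2 − 30/(m − 3).
Then R(6) = -2 − 30/3 = -12.

-12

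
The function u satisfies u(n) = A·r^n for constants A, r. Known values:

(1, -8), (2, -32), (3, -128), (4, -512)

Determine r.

Consecutive ratio: -32/(-8) = 4, and -128/(-32) = 4, so r = 4.
Then A·4^1 = -8 gives A = -2, and u(n) = -2·4^n.

4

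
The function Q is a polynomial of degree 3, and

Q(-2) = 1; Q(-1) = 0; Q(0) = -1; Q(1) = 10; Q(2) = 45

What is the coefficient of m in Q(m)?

3

First differences: -1, -1, 11, 35. Second differences: 0, 12, 24. Third differences: 12, 12.
Level-3 differences are constant, so Q has degree 3.
Fitting a degree-3 polynomial gives Q(m) = 2m³ + 6m² + 3m - 1.
The coefficient of m is 3.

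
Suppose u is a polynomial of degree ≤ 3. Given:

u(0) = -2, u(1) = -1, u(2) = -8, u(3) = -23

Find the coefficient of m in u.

Write u(m) = am³ + bm² + cm + d; the 4 given values yield a linear system in the 4 coefficients.
Solving, the leading coefficient vanishes, and u(m) = -4m² + 5m - 2.
The coefficient of m is 5.

5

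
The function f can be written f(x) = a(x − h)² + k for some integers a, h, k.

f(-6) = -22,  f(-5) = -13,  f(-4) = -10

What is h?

-4

First differences 9, 3; second difference -6 = 2a, so a = -3.
Expanding, the x-coefficient is −2ah = 6h; matching it to the data gives h = -4, and then k = -10.
So f(x) = -3(x + 4)² − 10.
Hence h = -4.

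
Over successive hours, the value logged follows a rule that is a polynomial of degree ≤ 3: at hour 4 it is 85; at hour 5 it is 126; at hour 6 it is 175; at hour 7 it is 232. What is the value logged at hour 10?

Write the value at t as g(t).
First differences: 41, 49, 57. Second differences: 8, 8.
Level-2 differences are constant, so g has degree 2.
Fitting a degree-2 polynomial gives g(t) = 4t² + 5t + 1.
Then g(10) = 451.

451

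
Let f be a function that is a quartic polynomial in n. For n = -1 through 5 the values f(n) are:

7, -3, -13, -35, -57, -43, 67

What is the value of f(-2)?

First differences: -10, -10, -22, -22, 14, 110. Second differences: 0, -12, 0, 36, 96. Third differences: -12, 12, 36, 60. Fourth differences: 24, 24, 24.
Level-4 differences are constant, so f has degree 4.
Fitting a degree-4 polynomial gives f(n) = n^4 - 4n³ - n² - 6n - 3.
Then f(-2) = 53.

53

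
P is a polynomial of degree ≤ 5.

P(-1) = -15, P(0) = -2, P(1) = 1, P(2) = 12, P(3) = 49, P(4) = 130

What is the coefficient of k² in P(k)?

-5

First differences: 13, 3, 11, 37, 81. Second differences: -10, 8, 26, 44. Third differences: 18, 18, 18.
Level-3 differences are constant, so P has degree 3.
Fitting a degree-3 polynomial gives P(k) = 3k³ - 5k² + 5k - 2.
The coefficient of k² is -5.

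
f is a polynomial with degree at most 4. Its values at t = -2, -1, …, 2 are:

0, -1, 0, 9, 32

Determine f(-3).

First differences: -1, 1, 9, 23. Second differences: 2, 8, 14. Third differences: 6, 6.
Level-3 differences are constant, so f has degree 3.
Fitting a degree-3 polynomial gives f(t) = t³ + 4t² + 4t.
Then f(-3) = -3.

-3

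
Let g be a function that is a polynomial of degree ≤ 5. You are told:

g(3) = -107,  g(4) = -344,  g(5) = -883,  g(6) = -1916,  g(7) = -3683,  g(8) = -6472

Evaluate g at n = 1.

-11

First differences: -237, -539, -1033, -1767, -2789. Second differences: -302, -494, -734, -1022. Third differences: -192, -240, -288. Fourth differences: -48, -48.
Level-4 differences are constant, so g has degree 4.
Fitting a degree-4 polynomial gives g(n) = -2n^4 + 4n³ - 5n² - 8.
Then g(1) = -11.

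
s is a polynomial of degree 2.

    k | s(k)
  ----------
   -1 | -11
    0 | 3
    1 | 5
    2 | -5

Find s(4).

-61

First differences: 14, 2, -10. Second differences: -12, -12.
Level-2 differences are constant, so s has degree 2.
Fitting a degree-2 polynomial gives s(k) = -6k² + 8k + 3.
Then s(4) = -61.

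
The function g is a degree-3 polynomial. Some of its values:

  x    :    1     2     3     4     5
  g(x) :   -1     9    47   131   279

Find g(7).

Write g(x) = ax³ + bx² + cx + d; the 5 given values yield a linear system in the 4 coefficients.
Solving, g(x) = 3x³ - 4x² + x - 1.
Then g(7) = 839.

839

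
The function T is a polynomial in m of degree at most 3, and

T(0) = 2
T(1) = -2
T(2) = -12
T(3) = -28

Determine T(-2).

First differences: -4, -10, -16. Second differences: -6, -6.
Level-2 differences are constant, so T has degree 2.
Fitting a degree-2 polynomial gives T(m) = -3m² - m + 2.
Then T(-2) = -8.

-8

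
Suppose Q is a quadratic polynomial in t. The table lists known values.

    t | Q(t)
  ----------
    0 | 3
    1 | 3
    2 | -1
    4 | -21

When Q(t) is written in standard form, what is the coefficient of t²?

Write Q(t) = at² + bt + c; the 4 given values yield a linear system in the 3 coefficients.
Solving, Q(t) = -2t² + 2t + 3.
The coefficient of t² is -2.

-2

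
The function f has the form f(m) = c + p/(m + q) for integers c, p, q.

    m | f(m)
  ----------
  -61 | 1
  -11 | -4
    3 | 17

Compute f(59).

3

(f(m) − c)(m + q) = p for each data point; the three points give a linear system in c and q, then p follows.
Solving: c = 2, q = 1, p = 60, so f(m) = 2 + 60/(m + 1).
Then f(59) = 2 + 60/60 = 3.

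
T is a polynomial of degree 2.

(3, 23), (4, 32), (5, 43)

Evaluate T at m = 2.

Write T(m) = am² + bm + c; the 3 given values yield a linear system in the 3 coefficients.
Solving, T(m) = m² + 2m + 8.
Then T(2) = 16.

16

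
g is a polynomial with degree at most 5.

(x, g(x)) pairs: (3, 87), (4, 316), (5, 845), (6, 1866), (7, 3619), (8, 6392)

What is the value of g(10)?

16390

First differences: 229, 529, 1021, 1753, 2773. Second differences: 300, 492, 732, 1020. Third differences: 192, 240, 288. Fourth differences: 48, 48.
Level-4 differences are constant, so g has degree 4.
Fitting a degree-4 polynomial gives g(x) = 2x^4 - 4x³ + 4x² - x.
Then g(10) = 16390.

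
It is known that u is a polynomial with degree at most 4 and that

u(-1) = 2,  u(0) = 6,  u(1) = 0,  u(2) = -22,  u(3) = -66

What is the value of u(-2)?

First differences: 4, -6, -22, -44. Second differences: -10, -16, -22. Third differences: -6, -6.
Level-3 differences are constant, so u has degree 3.
Fitting a degree-3 polynomial gives u(x) = -x³ - 5x² + 6.
Then u(-2) = -6.

-6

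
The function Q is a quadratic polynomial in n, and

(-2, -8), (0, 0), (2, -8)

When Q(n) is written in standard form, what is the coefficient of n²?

-2

Write Q(n) = an² + bn + c; the 3 given values yield a linear system in the 3 coefficients.
Solving, Q(n) = -2n².
The coefficient of n² is -2.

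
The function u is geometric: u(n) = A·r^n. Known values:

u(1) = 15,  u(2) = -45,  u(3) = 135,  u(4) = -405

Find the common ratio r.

-3

Consecutive ratio: -45/15 = -3, and 135/(-45) = -3, so r = -3.
Then A·(-3)^1 = 15 gives A = -5, and u(n) = -5·(-3)^n.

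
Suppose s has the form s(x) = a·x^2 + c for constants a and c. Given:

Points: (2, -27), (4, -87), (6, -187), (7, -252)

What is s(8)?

-327

From s(2) = -27 and s(4) = -87: 4a + c = -27 and 16a + c = -87.
Subtracting: 12a = -60, so a = -5; then c = -27 − (-5)·4 = -7.
So s(x) = -5x² − 7, and s(8) = -327.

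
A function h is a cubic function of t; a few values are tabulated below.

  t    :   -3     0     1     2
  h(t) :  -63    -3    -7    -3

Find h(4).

Write h(t) = at³ + bt² + ct + d; the 4 given values yield a linear system in the 4 coefficients.
Solving, h(t) = 2t³ - 2t² - 4t - 3.
Then h(4) = 77.

77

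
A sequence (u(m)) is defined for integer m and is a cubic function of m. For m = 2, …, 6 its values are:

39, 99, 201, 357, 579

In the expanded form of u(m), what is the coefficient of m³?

First differences: 60, 102, 156, 222. Second differences: 42, 54, 66. Third differences: 12, 12.
Level-3 differences are constant, so u has degree 3.
Fitting a degree-3 polynomial gives u(m) = 2m³ + 3m² + 7m - 3.
The coefficient of m³ is 2.

2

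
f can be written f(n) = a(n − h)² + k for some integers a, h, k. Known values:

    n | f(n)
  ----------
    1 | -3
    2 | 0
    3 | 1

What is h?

First differences 3, 1; second difference -2 = 2a, so a = -1.
Expanding, the n-coefficient is −2ah = 2h; matching it to the data gives h = 3, and then k = 1.
So f(n) = -1(n − 3)² + 1.
Hence h = 3.

3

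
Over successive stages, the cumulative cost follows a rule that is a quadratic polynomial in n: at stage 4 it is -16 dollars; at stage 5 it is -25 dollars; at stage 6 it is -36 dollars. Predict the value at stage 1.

Write the value at n as u(n).
Write u(n) = an² + bn + c; the 3 given values yield a linear system in the 3 coefficients.
Solving, u(n) = -n².
Then u(1) = -1.

-1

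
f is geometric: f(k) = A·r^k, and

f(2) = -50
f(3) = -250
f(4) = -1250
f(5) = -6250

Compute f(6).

Consecutive ratio: -250/(-50) = 5, and -1250/(-250) = 5, so r = 5.
Then A·5^2 = -50 gives A = -2, and f(k) = -2·5^k.
f(6) = -2·5^6 = -31250.

-31250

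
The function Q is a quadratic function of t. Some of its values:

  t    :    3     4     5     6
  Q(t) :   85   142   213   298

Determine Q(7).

First differences: 57, 71, 85. Second differences: 14, 14.
Level-2 differences are constant, so Q has degree 2.
Fitting a degree-2 polynomial gives Q(t) = 7t² + 8t - 2.
Then Q(7) = 397.

397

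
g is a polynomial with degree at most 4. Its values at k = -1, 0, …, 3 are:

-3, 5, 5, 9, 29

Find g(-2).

-31

Write g(k) = ak^4 + bk³ + ck² + dk + e; the 5 given values yield a linear system in the 5 coefficients.
Solving, the leading coefficient vanishes, and g(k) = 2k³ - 4k² + 2k + 5.
Then g(-2) = -31.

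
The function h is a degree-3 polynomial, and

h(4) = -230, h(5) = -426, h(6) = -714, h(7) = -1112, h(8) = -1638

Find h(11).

-4164

Write h(k) = ak³ + bk² + ck + d; the 5 given values yield a linear system in the 4 coefficients.
Solving, h(k) = -3k³ - k² - 4k - 6.
Then h(11) = -4164.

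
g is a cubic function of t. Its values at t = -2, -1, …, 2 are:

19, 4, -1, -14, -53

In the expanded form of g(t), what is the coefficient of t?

First differences: -15, -5, -13, -39. Second differences: 10, -8, -26. Third differences: -18, -18.
Level-3 differences are constant, so g has degree 3.
Fitting a degree-3 polynomial gives g(t) = -3t³ - 4t² - 6t - 1.
The coefficient of t is -6.

-6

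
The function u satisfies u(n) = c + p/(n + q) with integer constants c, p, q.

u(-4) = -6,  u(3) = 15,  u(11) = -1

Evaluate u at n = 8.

0

(u(n) − c)(n + q) = p for each data point; the three points give a linear system in c and q, then p follows.
Solving: c = -3, q = -2, p = 18, so u(n) = -3 + 18/(n − 2).
Then u(8) = -3 + 18/6 = 0.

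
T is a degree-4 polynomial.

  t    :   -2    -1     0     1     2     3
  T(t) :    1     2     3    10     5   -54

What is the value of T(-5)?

Write T(t) = at^4 + bt³ + ct² + dt + e; the 6 given values yield a linear system in the 5 coefficients.
Solving, T(t) = -t^4 - t³ + 4t² + 5t + 3.
Then T(-5) = -422.

-422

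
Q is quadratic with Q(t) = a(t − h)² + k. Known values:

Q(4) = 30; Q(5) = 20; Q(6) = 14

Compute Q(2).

First differences -10, -6; second difference 4 = 2a, so a = 2.
Expanding, the t-coefficient is −2ah = -4h; matching it to the data gives h = 7, and then k = 12.
So Q(t) = 2(t − 7)² + 12.
Q(2) = 2·(-5)² + 12 = 62.

62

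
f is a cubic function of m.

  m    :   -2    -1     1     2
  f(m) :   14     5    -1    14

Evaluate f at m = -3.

Write f(m) = am³ + bm² + cm + d; the 4 given values yield a linear system in the 4 coefficients.
Solving, f(m) = m³ + 4m² - 4m - 2.
Then f(-3) = 19.

19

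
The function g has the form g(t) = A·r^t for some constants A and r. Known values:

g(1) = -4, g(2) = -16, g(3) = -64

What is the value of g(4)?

Consecutive ratio: -16/(-4) = 4, and -64/(-16) = 4, so r = 4.
Then A·4^1 = -4 gives A = -1, and g(t) = -1·4^t.
g(4) = -1·4^4 = -256.

-256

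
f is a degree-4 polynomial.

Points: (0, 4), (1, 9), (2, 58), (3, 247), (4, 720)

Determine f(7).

Write f(t) = at^4 + bt³ + ct² + dt + e; the 5 given values yield a linear system in the 5 coefficients.
Solving, f(t) = 2t^4 + 4t³ - 4t² + 3t + 4.
Then f(7) = 6003.

6003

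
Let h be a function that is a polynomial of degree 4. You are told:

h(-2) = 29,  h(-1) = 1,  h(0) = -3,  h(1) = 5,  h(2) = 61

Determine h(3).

249

Write h(n) = an^4 + bn³ + cn² + dn + e; the 5 given values yield a linear system in the 5 coefficients.
Solving, h(n) = 2n^4 + 2n³ + 4n² - 3.
Then h(3) = 249.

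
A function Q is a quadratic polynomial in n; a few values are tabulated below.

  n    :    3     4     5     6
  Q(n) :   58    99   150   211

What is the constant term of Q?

-5

Write Q(n) = an² + bn + c; the 4 given values yield a linear system in the 3 coefficients.
Solving, Q(n) = 5n² + 6n - 5.
The constant term is Q(0) = -5.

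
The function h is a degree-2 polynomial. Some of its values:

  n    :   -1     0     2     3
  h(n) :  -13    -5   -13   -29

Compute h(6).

Write h(n) = an² + bn + c; the 4 given values yield a linear system in the 3 coefficients.
Solving, h(n) = -4n² + 4n - 5.
Then h(6) = -125.

-125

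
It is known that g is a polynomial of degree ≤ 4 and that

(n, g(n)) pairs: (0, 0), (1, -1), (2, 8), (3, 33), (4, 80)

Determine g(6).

Write g(n) = an^4 + bn³ + cn² + dn + e; the 5 given values yield a linear system in the 5 coefficients.
Solving, the leading coefficient vanishes, and g(n) = n³ + 2n² - 4n.
Then g(6) = 264.

264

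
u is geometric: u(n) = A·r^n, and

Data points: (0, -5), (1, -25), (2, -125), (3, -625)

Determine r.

5

Consecutive ratio: -25/(-5) = 5, and -125/(-25) = 5, so r = 5.
Then A·5^0 = -5 gives A = -5, and u(n) = -5·5^n.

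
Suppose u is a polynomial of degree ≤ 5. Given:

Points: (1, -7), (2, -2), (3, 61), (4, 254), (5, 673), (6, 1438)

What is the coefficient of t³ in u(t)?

2

First differences: 5, 63, 193, 419, 765. Second differences: 58, 130, 226, 346. Third differences: 72, 96, 120. Fourth differences: 24, 24.
Level-4 differences are constant, so u has degree 4.
Fitting a degree-4 polynomial gives u(t) = t^4 + 2t³ - 8t² - 2.
The coefficient of t³ is 2.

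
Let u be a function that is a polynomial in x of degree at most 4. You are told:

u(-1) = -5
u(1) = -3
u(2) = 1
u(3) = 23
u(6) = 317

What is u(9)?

Write u(x) = ax^4 + bx³ + cx² + dx + e; the 5 given values yield a linear system in the 5 coefficients.
Solving, the leading coefficient vanishes, and u(x) = 2x³ - 3x² - x - 1.
Then u(9) = 1205.

1205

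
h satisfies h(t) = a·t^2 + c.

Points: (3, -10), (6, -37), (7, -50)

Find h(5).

From h(3) = -10 and h(6) = -37: 9a + c = -10 and 36a + c = -37.
Subtracting: 27a = -27, so a = -1; then c = -10 − (-1)·9 = -1.
So h(t) = -1t² − 1, and h(5) = -26.

-26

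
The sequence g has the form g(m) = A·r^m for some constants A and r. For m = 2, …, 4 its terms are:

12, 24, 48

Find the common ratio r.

2

Consecutive ratio: 24/12 = 2, and 48/24 = 2, so r = 2.
Then A·2^2 = 12 gives A = 3, and g(m) = 3·2^m.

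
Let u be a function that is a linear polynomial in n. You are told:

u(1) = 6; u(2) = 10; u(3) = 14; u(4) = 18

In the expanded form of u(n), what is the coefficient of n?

First differences: 4, 4, 4.
Level-1 differences are constant, so u has degree 1.
Fitting a degree-1 polynomial gives u(n) = 4n + 2.
The coefficient of n is 4.

4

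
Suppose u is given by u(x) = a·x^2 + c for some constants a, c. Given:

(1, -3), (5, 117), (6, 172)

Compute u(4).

72

From u(1) = -3 and u(5) = 117: 1a + c = -3 and 25a + c = 117.
Subtracting: 24a = 120, so a = 5; then c = -3 − 5·1 = -8.
So u(x) = 5x² − 8, and u(4) = 72.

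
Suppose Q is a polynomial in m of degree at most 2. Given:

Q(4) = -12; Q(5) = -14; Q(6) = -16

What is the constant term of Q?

Write Q(m) = am² + bm + c; the 3 given values yield a linear system in the 3 coefficients.
Solving, the leading coefficient vanishes, and Q(m) = -2m - 4.
The constant term is Q(0) = -4.

-4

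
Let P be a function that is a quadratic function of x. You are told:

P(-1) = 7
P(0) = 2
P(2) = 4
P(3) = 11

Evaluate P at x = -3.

Write P(x) = ax² + bx + c; the 4 given values yield a linear system in the 3 coefficients.
Solving, P(x) = 2x² - 3x + 2.
Then P(-3) = 29.

29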